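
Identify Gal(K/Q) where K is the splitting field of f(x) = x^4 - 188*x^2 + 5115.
Gal(K/Q) = V_4 (Klein four-group, Z/2Z × Z/2Z)

f factors as (x^2 - 155)(x^2 - 33), so the splitting field is K = Q(sqrt(155), sqrt(33)). The elements 155, 33, 5115 are all non-squares in Q, so sqrt(155) and sqrt(33) generate independent quadratic extensions. Thus [K:Q] = 4 and Gal(K/Q) is generated by the two order-2 automorphisms sqrt(155) ↦ -sqrt(155) and sqrt(33) ↦ -sqrt(33), giving V_4.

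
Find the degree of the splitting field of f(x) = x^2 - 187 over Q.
[K:Q] = 2

The polynomial x^2 - 187 is irreducible over Q since 187 is not a perfect square. Its splitting field is Q(sqrt(187)), which has degree 2 over Q.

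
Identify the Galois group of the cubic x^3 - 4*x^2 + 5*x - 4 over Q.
Gal(K/Q) = S_3 (symmetric group of order 6)

Compute the discriminant of x^3 + (-4)*x^2 + (5)*x + (-4): Δ = -116. Since Δ is not a rational square, the Galois group is not contained in A_3; it must be the full S_3 (irreducibility of the cubic rules out anything smaller).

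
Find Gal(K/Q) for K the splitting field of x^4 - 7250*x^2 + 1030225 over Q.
Gal(K/Q) = Z/2Z (cyclic of order 2)

f factors as (x^2 - 145)(x^2 - 7105), so the splitting field is K = Q(sqrt(145), sqrt(7105)). The squarefree part of 145 is 145 and the squarefree part of 7105 is also 145, so sqrt(145) and sqrt(7105) are both rational multiples of sqrt(145). Hence Q(sqrt(145)) = Q(sqrt(7105)) = Q(sqrt(145)), and the splitting field collapses to a single degree-2 extension with Galois group Z/2Z.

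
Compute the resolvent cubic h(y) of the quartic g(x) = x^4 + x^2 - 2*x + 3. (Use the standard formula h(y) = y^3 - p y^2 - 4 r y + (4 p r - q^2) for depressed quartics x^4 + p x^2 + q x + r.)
h(y) = y^3 - y^2 - 12*y + 8

Identify coefficients: p = 1, q = -2, r = 3.
Plug into h(y) = y^3 - p y^2 - 4 r y + (4 p r - q^2):
  h(y) = y^3 - (1) y^2 - 4*(3) y + (4*(1)*(3) - (-2)^2)
       = y^3 + (-1) y^2 + (-12) y + (8).
Simplifying: h(y) = y^3 - y^2 - 12*y + 8.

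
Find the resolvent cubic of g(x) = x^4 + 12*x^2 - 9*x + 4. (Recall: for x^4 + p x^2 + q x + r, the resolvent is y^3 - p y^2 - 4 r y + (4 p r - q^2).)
h(y) = y^3 - 12*y^2 - 16*y + 111

Identify coefficients: p = 12, q = -9, r = 4.
Plug into h(y) = y^3 - p y^2 - 4 r y + (4 p r - q^2):
  h(y) = y^3 - (12) y^2 - 4*(4) y + (4*(12)*(4) - (-9)^2)
       = y^3 + (-12) y^2 + (-16) y + (111).
Simplifying: h(y) = y^3 - 12*y^2 - 16*y + 111.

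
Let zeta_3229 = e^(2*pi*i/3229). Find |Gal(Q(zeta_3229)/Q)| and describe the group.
|Gal(Q(zeta_3229)/Q)| = phi(3229) = 3228; group ≅ (Z/3229Z)^* ≅ Z/3228Z

The n-th cyclotomic polynomial Φ_3229(x) is the minimal polynomial of zeta_3229 over Q and has degree phi(3229) = 3228. So Q(zeta_3229) is a degree-3228 Galois extension with Galois group (Z/3229Z)^*. (Z/3229Z)^* is cyclic since 3229 is an odd prime power (or 4). Hence Gal(Q(zeta_3229)/Q) ≅ Z/3228Z.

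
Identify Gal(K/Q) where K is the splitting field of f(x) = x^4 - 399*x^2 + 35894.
Gal(K/Q) = V_4 (Klein four-group, Z/2Z × Z/2Z)

f factors as (x^2 - 262)(x^2 - 137), so the splitting field is K = Q(sqrt(262), sqrt(137)). The elements 262, 137, 35894 are all non-squares in Q, so sqrt(262) and sqrt(137) generate independent quadratic extensions. Thus [K:Q] = 4 and Gal(K/Q) is generated by the two order-2 automorphisms sqrt(262) ↦ -sqrt(262) and sqrt(137) ↦ -sqrt(137), giving V_4.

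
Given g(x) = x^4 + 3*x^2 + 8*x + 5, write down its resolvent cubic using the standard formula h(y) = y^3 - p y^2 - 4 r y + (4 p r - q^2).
h(y) = y^3 - 3*y^2 - 20*y - 4

Identify coefficients: p = 3, q = 8, r = 5.
Plug into h(y) = y^3 - p y^2 - 4 r y + (4 p r - q^2):
  h(y) = y^3 - (3) y^2 - 4*(5) y + (4*(3)*(5) - (8)^2)
       = y^3 + (-3) y^2 + (-20) y + (-4).
Simplifying: h(y) = y^3 - 3*y^2 - 20*y - 4.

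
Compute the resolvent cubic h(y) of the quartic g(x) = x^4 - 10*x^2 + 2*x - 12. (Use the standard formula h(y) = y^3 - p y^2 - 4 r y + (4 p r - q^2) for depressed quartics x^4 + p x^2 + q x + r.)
h(y) = y^3 + 10*y^2 + 48*y + 476

Identify coefficients: p = -10, q = 2, r = -12.
Plug into h(y) = y^3 - p y^2 - 4 r y + (4 p r - q^2):
  h(y) = y^3 - (-10) y^2 - 4*(-12) y + (4*(-10)*(-12) - (2)^2)
       = y^3 + (10) y^2 + (48) y + (476).
Simplifying: h(y) = y^3 + 10*y^2 + 48*y + 476.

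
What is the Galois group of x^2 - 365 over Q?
Gal(K/Q) = Z/2Z (cyclic of order 2)

x^2 - 365 is irreducible over Q since 365 is not a rational square. The splitting field Q(sqrt(365)) has degree 2 over Q, and its unique nontrivial automorphism is sqrt(365) ↦ -sqrt(365). Hence Gal(Q(sqrt(365))/Q) = Z/2Z.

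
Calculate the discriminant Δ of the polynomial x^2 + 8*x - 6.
Δ = 88

For a quadratic a x^2 + b x + c the discriminant is Δ = b^2 - 4ac = (8)^2 - 4*(1)*(-6) = 64 - (-24) = 88.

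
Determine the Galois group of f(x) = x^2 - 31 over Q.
Gal(K/Q) = Z/2Z (cyclic of order 2)

x^2 - 31 is irreducible over Q since 31 is not a rational square. The splitting field Q(sqrt(31)) has degree 2 over Q, and its unique nontrivial automorphism is sqrt(31) ↦ -sqrt(31). Hence Gal(Q(sqrt(31))/Q) = Z/2Z.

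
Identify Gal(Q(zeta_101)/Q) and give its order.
|Gal(Q(zeta_101)/Q)| = phi(101) = 100; group ≅ (Z/101Z)^* ≅ Z/100Z

The n-th cyclotomic polynomial Φ_101(x) is the minimal polynomial of zeta_101 over Q and has degree phi(101) = 100. So Q(zeta_101) is a degree-100 Galois extension with Galois group (Z/101Z)^*. (Z/101Z)^* is cyclic since 101 is an odd prime power (or 4). Hence Gal(Q(zeta_101)/Q) ≅ Z/100Z.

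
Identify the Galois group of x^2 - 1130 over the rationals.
Gal(K/Q) = Z/2Z (cyclic of order 2)

x^2 - 1130 is irreducible over Q since 1130 is not a rational square. The splitting field Q(sqrt(1130)) has degree 2 over Q, and its unique nontrivial automorphism is sqrt(1130) ↦ -sqrt(1130). Hence Gal(Q(sqrt(1130))/Q) = Z/2Z.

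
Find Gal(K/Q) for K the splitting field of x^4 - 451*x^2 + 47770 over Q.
Gal(K/Q) = V_4 (Klein four-group, Z/2Z × Z/2Z)

f factors as (x^2 - 281)(x^2 - 170), so the splitting field is K = Q(sqrt(281), sqrt(170)). The elements 281, 170, 47770 are all non-squares in Q, so sqrt(281) and sqrt(170) generate independent quadratic extensions. Thus [K:Q] = 4 and Gal(K/Q) is generated by the two order-2 automorphisms sqrt(281) ↦ -sqrt(281) and sqrt(170) ↦ -sqrt(170), giving V_4.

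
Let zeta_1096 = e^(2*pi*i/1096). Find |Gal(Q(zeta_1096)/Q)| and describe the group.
|Gal(Q(zeta_1096)/Q)| = phi(1096) = 544; group ≅ (Z/1096Z)^* ≅ Z/2Z × Z/2Z × Z/136Z

The n-th cyclotomic polynomial Φ_1096(x) is the minimal polynomial of zeta_1096 over Q and has degree phi(1096) = 544. So Q(zeta_1096) is a degree-544 Galois extension with Galois group (Z/1096Z)^*. By CRT, (Z/1096Z)^* ≅ (Z/8Z)^* × (Z/137Z)^*. Each prime-power unit group is (Z/8Z)^* ≅ Z/2Z × Z/2Z; (Z/137Z)^* ≅ Z/136Z. Hence Gal(Q(zeta_1096)/Q) ≅ Z/2Z × Z/2Z × Z/136Z.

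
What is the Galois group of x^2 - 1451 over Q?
Gal(K/Q) = Z/2Z (cyclic of order 2)

x^2 - 1451 is irreducible over Q since 1451 is not a rational square. The splitting field Q(sqrt(1451)) has degree 2 over Q, and its unique nontrivial automorphism is sqrt(1451) ↦ -sqrt(1451). Hence Gal(Q(sqrt(1451))/Q) = Z/2Z.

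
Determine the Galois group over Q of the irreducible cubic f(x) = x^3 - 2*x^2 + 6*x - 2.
Gal(K/Q) = S_3 (symmetric group of order 6)

Compute the discriminant of x^3 + (-2)*x^2 + (6)*x + (-2): Δ = -460. Since Δ is not a rational square, the Galois group is not contained in A_3; it must be the full S_3 (irreducibility of the cubic rules out anything smaller).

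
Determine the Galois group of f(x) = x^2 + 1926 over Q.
Gal(K/Q) = Z/2Z (cyclic of order 2)

x^2 + 1926 is irreducible over Q since -1926 is not a rational square. The splitting field Q(sqrt(-1926)) has degree 2 over Q, and its unique nontrivial automorphism is sqrt(-1926) ↦ -sqrt(-1926). Hence Gal(Q(sqrt(-1926))/Q) = Z/2Z.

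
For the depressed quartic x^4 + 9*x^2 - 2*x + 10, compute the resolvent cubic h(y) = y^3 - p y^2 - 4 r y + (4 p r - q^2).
h(y) = y^3 - 9*y^2 - 40*y + 356

Identify coefficients: p = 9, q = -2, r = 10.
Plug into h(y) = y^3 - p y^2 - 4 r y + (4 p r - q^2):
  h(y) = y^3 - (9) y^2 - 4*(10) y + (4*(9)*(10) - (-2)^2)
       = y^3 + (-9) y^2 + (-40) y + (356).
Simplifying: h(y) = y^3 - 9*y^2 - 40*y + 356.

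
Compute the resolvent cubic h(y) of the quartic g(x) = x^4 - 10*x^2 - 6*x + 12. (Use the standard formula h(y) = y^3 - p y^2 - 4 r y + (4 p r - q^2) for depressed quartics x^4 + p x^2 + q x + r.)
h(y) = y^3 + 10*y^2 - 48*y - 516

Identify coefficients: p = -10, q = -6, r = 12.
Plug into h(y) = y^3 - p y^2 - 4 r y + (4 p r - q^2):
  h(y) = y^3 - (-10) y^2 - 4*(12) y + (4*(-10)*(12) - (-6)^2)
       = y^3 + (10) y^2 + (-48) y + (-516).
Simplifying: h(y) = y^3 + 10*y^2 - 48*y - 516.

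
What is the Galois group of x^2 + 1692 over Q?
Gal(K/Q) = Z/2Z (cyclic of order 2)

x^2 + 1692 is irreducible over Q since -1692 is not a rational square. The splitting field Q(sqrt(-1692)) has degree 2 over Q, and its unique nontrivial automorphism is sqrt(-1692) ↦ -sqrt(-1692). Hence Gal(Q(sqrt(-1692))/Q) = Z/2Z.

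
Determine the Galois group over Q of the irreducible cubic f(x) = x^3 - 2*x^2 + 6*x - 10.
Gal(K/Q) = S_3 (symmetric group of order 6)

Compute the discriminant of x^3 + (-2)*x^2 + (6)*x + (-10): Δ = -1580. Since Δ is not a rational square, the Galois group is not contained in A_3; it must be the full S_3 (irreducibility of the cubic rules out anything smaller).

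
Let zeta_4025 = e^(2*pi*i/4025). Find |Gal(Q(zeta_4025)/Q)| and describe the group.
|Gal(Q(zeta_4025)/Q)| = phi(4025) = 2640; group ≅ (Z/4025Z)^* ≅ Z/6Z × Z/20Z × Z/22Z

The n-th cyclotomic polynomial Φ_4025(x) is the minimal polynomial of zeta_4025 over Q and has degree phi(4025) = 2640. So Q(zeta_4025) is a degree-2640 Galois extension with Galois group (Z/4025Z)^*. By CRT, (Z/4025Z)^* ≅ (Z/25Z)^* × (Z/7Z)^* × (Z/23Z)^*. Each prime-power unit group is (Z/25Z)^* ≅ Z/20Z; (Z/7Z)^* ≅ Z/6Z; (Z/23Z)^* ≅ Z/22Z. Hence Gal(Q(zeta_4025)/Q) ≅ Z/6Z × Z/20Z × Z/22Z.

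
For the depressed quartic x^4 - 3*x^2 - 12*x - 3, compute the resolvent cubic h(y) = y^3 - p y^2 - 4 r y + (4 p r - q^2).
h(y) = y^3 + 3*y^2 + 12*y - 108

Identify coefficients: p = -3, q = -12, r = -3.
Plug into h(y) = y^3 - p y^2 - 4 r y + (4 p r - q^2):
  h(y) = y^3 - (-3) y^2 - 4*(-3) y + (4*(-3)*(-3) - (-12)^2)
       = y^3 + (3) y^2 + (12) y + (-108).
Simplifying: h(y) = y^3 + 3*y^2 + 12*y - 108.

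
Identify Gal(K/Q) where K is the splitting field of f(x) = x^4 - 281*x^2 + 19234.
Gal(K/Q) = V_4 (Klein four-group, Z/2Z × Z/2Z)

f factors as (x^2 - 118)(x^2 - 163), so the splitting field is K = Q(sqrt(118), sqrt(163)). The elements 118, 163, 19234 are all non-squares in Q, so sqrt(118) and sqrt(163) generate independent quadratic extensions. Thus [K:Q] = 4 and Gal(K/Q) is generated by the two order-2 automorphisms sqrt(118) ↦ -sqrt(118) and sqrt(163) ↦ -sqrt(163), giving V_4.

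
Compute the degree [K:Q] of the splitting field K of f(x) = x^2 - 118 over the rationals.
[K:Q] = 2

The polynomial x^2 - 118 is irreducible over Q since 118 is not a perfect square. Its splitting field is Q(sqrt(118)), which has degree 2 over Q.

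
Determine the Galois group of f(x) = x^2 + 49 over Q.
Gal(K/Q) = Z/2Z (cyclic of order 2)

x^2 + 49 is irreducible over Q since -49 is not a rational square. The splitting field Q(sqrt(-49)) has degree 2 over Q, and its unique nontrivial automorphism is sqrt(-49) ↦ -sqrt(-49). Hence Gal(Q(sqrt(-49))/Q) = Z/2Z.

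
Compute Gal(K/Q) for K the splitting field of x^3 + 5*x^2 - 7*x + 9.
Gal(K/Q) = S_3 (symmetric group of order 6)

Compute the discriminant of x^3 + (5)*x^2 + (-7)*x + (9): Δ = -9760. Since Δ is not a rational square, the Galois group is not contained in A_3; it must be the full S_3 (irreducibility of the cubic rules out anything smaller).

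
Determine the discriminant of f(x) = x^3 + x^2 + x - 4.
Δ = -491

For x^3 + a x^2 + b x + c the discriminant is Δ = 18 a b c - 4 a^3 c + a^2 b^2 - 4 b^3 - 27 c^2.
Plug a = 1, b = 1, c = -4:
  18*(1)*(1)*(-4) - 4*(1)^3*(-4) + (1)^2*(1)^2 - 4*(1)^3 - 27*(-4)^2
  = -72 + (16) + 1 + (-4) + (-432)
  = -491.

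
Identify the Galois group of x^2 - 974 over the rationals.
Gal(K/Q) = Z/2Z (cyclic of order 2)

x^2 - 974 is irreducible over Q since 974 is not a rational square. The splitting field Q(sqrt(974)) has degree 2 over Q, and its unique nontrivial automorphism is sqrt(974) ↦ -sqrt(974). Hence Gal(Q(sqrt(974))/Q) = Z/2Z.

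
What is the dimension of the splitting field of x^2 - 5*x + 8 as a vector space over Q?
[K:Q] = 2

The discriminant of x^2 + (-5)*x + (8) is b^2 - 4c = 25 - (32) = -7. Since -7 is not a perfect square in Q, the polynomial is irreducible over Q. Its two roots generate a degree-2 extension, so [K:Q] = 2.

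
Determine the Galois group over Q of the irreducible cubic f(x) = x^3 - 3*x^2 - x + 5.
Gal(K/Q) = S_3 (symmetric group of order 6)

Compute the discriminant of x^3 + (-3)*x^2 + (-1)*x + (5): Δ = 148. Since Δ is not a rational square, the Galois group is not contained in A_3; it must be the full S_3 (irreducibility of the cubic rules out anything smaller).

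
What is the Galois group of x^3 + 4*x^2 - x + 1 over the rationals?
Gal(K/Q) = S_3 (symmetric group of order 6)

Compute the discriminant of x^3 + (4)*x^2 + (-1)*x + (1): Δ = -335. Since Δ is not a rational square, the Galois group is not contained in A_3; it must be the full S_3 (irreducibility of the cubic rules out anything smaller).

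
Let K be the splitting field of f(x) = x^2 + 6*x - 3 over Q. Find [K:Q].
[K:Q] = 2

The discriminant of x^2 + (6)*x + (-3) is b^2 - 4c = 36 - (-12) = 48. Since 48 is not a perfect square in Q, the polynomial is irreducible over Q. Its two roots generate a degree-2 extension, so [K:Q] = 2.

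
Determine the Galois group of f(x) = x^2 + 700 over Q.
Gal(K/Q) = Z/2Z (cyclic of order 2)

x^2 + 700 is irreducible over Q since -700 is not a rational square. The splitting field Q(sqrt(-700)) has degree 2 over Q, and its unique nontrivial automorphism is sqrt(-700) ↦ -sqrt(-700). Hence Gal(Q(sqrt(-700))/Q) = Z/2Z.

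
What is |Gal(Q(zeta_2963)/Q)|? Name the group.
|Gal(Q(zeta_2963)/Q)| = phi(2963) = 2962; group ≅ (Z/2963Z)^* ≅ Z/2962Z

The n-th cyclotomic polynomial Φ_2963(x) is the minimal polynomial of zeta_2963 over Q and has degree phi(2963) = 2962. So Q(zeta_2963) is a degree-2962 Galois extension with Galois group (Z/2963Z)^*. (Z/2963Z)^* is cyclic since 2963 is an odd prime power (or 4). Hence Gal(Q(zeta_2963)/Q) ≅ Z/2962Z.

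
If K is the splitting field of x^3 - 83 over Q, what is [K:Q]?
[K:Q] = 6

x^3 - 83 has one real root r = 83^(1/3) and two complex roots r*zeta_3, r*zeta_3^2 where zeta_3 = e^(2*pi*i/3). The splitting field is Q(r, zeta_3). [Q(r):Q] = 3 and [Q(zeta_3):Q] = 2 with gcd = 1, so [Q(r, zeta_3):Q] = 3 * 2 = 6.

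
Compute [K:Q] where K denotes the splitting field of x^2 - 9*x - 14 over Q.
[K:Q] = 2

The discriminant of x^2 + (-9)*x + (-14) is b^2 - 4c = 81 - (-56) = 137. Since 137 is not a perfect square in Q, the polynomial is irreducible over Q. Its two roots generate a degree-2 extension, so [K:Q] = 2.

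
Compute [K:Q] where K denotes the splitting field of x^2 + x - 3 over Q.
[K:Q] = 2

The discriminant of x^2 + (1)*x + (-3) is b^2 - 4c = 1 - (-12) = 13. Since 13 is not a perfect square in Q, the polynomial is irreducible over Q. Its two roots generate a degree-2 extension, so [K:Q] = 2.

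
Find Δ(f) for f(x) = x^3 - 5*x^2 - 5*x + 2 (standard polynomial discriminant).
Δ = 2917

For x^3 + a x^2 + b x + c the discriminant is Δ = 18 a b c - 4 a^3 c + a^2 b^2 - 4 b^3 - 27 c^2.
Plug a = -5, b = -5, c = 2:
  18*(-5)*(-5)*(2) - 4*(-5)^3*(2) + (-5)^2*(-5)^2 - 4*(-5)^3 - 27*(2)^2
  = 900 + (1000) + 625 + (500) + (-108)
  = 2917.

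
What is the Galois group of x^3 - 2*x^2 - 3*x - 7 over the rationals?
Gal(K/Q) = S_3 (symmetric group of order 6)

Compute the discriminant of x^3 + (-2)*x^2 + (-3)*x + (-7): Δ = -2159. Since Δ is not a rational square, the Galois group is not contained in A_3; it must be the full S_3 (irreducibility of the cubic rules out anything smaller).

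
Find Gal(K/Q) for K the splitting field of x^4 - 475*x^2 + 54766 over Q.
Gal(K/Q) = V_4 (Klein four-group, Z/2Z × Z/2Z)

f factors as (x^2 - 197)(x^2 - 278), so the splitting field is K = Q(sqrt(197), sqrt(278)). The elements 197, 278, 54766 are all non-squares in Q, so sqrt(197) and sqrt(278) generate independent quadratic extensions. Thus [K:Q] = 4 and Gal(K/Q) is generated by the two order-2 automorphisms sqrt(197) ↦ -sqrt(197) and sqrt(278) ↦ -sqrt(278), giving V_4.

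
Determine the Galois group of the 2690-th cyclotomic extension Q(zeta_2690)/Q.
|Gal(Q(zeta_2690)/Q)| = phi(2690) = 1072; group ≅ (Z/2690Z)^* ≅ Z/4Z × Z/268Z

The n-th cyclotomic polynomial Φ_2690(x) is the minimal polynomial of zeta_2690 over Q and has degree phi(2690) = 1072. So Q(zeta_2690) is a degree-1072 Galois extension with Galois group (Z/2690Z)^*. By CRT, (Z/2690Z)^* ≅ (Z/2Z)^* × (Z/5Z)^* × (Z/269Z)^*. Each prime-power unit group is (Z/2Z)^* ≅ trivial group (order 1); (Z/5Z)^* ≅ Z/4Z; (Z/269Z)^* ≅ Z/268Z. Hence Gal(Q(zeta_2690)/Q) ≅ Z/4Z × Z/268Z.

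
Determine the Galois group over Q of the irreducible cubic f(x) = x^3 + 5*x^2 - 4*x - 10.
Gal(K/Q) = S_3 (symmetric group of order 6)

Compute the discriminant of x^3 + (5)*x^2 + (-4)*x + (-10): Δ = 6556. Since Δ is not a rational square, the Galois group is not contained in A_3; it must be the full S_3 (irreducibility of the cubic rules out anything smaller).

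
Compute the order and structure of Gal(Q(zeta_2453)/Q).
|Gal(Q(zeta_2453)/Q)| = phi(2453) = 2220; group ≅ (Z/2453Z)^* ≅ Z/10Z × Z/222Z

The n-th cyclotomic polynomial Φ_2453(x) is the minimal polynomial of zeta_2453 over Q and has degree phi(2453) = 2220. So Q(zeta_2453) is a degree-2220 Galois extension with Galois group (Z/2453Z)^*. By CRT, (Z/2453Z)^* ≅ (Z/11Z)^* × (Z/223Z)^*. Each prime-power unit group is (Z/11Z)^* ≅ Z/10Z; (Z/223Z)^* ≅ Z/222Z. Hence Gal(Q(zeta_2453)/Q) ≅ Z/10Z × Z/222Z.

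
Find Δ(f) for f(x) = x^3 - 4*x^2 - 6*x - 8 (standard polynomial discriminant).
Δ = -5792

For x^3 + a x^2 + b x + c the discriminant is Δ = 18 a b c - 4 a^3 c + a^2 b^2 - 4 b^3 - 27 c^2.
Plug a = -4, b = -6, c = -8:
  18*(-4)*(-6)*(-8) - 4*(-4)^3*(-8) + (-4)^2*(-6)^2 - 4*(-6)^3 - 27*(-8)^2
  = -3456 + (-2048) + 576 + (864) + (-1728)
  = -5792.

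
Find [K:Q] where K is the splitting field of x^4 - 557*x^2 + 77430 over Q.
[K:Q] = 4

f factors as (x^2 - 267)(x^2 - 290); the splitting field is K = Q(sqrt(267), sqrt(290)). Since 267, 290, and 77430 are all non-squares in Q, the three subfields Q(sqrt(267)), Q(sqrt(290)), Q(sqrt(77430)) are distinct degree-2 extensions, so [K:Q] = 4 (Klein four Galois group).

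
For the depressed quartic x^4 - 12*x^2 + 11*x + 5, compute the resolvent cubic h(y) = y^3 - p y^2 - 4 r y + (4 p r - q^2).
h(y) = y^3 + 12*y^2 - 20*y - 361

Identify coefficients: p = -12, q = 11, r = 5.
Plug into h(y) = y^3 - p y^2 - 4 r y + (4 p r - q^2):
  h(y) = y^3 - (-12) y^2 - 4*(5) y + (4*(-12)*(5) - (11)^2)
       = y^3 + (12) y^2 + (-20) y + (-361).
Simplifying: h(y) = y^3 + 12*y^2 - 20*y - 361.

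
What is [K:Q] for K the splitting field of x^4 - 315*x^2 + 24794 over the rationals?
[K:Q] = 4

f factors as (x^2 - 161)(x^2 - 154); the splitting field is K = Q(sqrt(161), sqrt(154)). Since 161, 154, and 24794 are all non-squares in Q, the three subfields Q(sqrt(161)), Q(sqrt(154)), Q(sqrt(24794)) are distinct degree-2 extensions, so [K:Q] = 4 (Klein four Galois group).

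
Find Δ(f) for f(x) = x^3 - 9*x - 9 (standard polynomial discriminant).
Δ = 729

For a depressed cubic x^3 + p x + q the discriminant is Δ = -4 p^3 - 27 q^2 = -4*(-9)^3 - 27*(-9)^2 = 2916 - 2187 = 729.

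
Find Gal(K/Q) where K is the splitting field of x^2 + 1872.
Gal(K/Q) = Z/2Z (cyclic of order 2)

x^2 + 1872 is irreducible over Q since -1872 is not a rational square. The splitting field Q(sqrt(-1872)) has degree 2 over Q, and its unique nontrivial automorphism is sqrt(-1872) ↦ -sqrt(-1872). Hence Gal(Q(sqrt(-1872))/Q) = Z/2Z.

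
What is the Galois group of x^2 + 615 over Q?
Gal(K/Q) = Z/2Z (cyclic of order 2)

x^2 + 615 is irreducible over Q since -615 is not a rational square. The splitting field Q(sqrt(-615)) has degree 2 over Q, and its unique nontrivial automorphism is sqrt(-615) ↦ -sqrt(-615). Hence Gal(Q(sqrt(-615))/Q) = Z/2Z.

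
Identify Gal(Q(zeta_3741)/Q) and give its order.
|Gal(Q(zeta_3741)/Q)| = phi(3741) = 2352; group ≅ (Z/3741Z)^* ≅ Z/2Z × Z/28Z × Z/42Z

The n-th cyclotomic polynomial Φ_3741(x) is the minimal polynomial of zeta_3741 over Q and has degree phi(3741) = 2352. So Q(zeta_3741) is a degree-2352 Galois extension with Galois group (Z/3741Z)^*. By CRT, (Z/3741Z)^* ≅ (Z/3Z)^* × (Z/29Z)^* × (Z/43Z)^*. Each prime-power unit group is (Z/3Z)^* ≅ Z/2Z; (Z/29Z)^* ≅ Z/28Z; (Z/43Z)^* ≅ Z/42Z. Hence Gal(Q(zeta_3741)/Q) ≅ Z/2Z × Z/28Z × Z/42Z.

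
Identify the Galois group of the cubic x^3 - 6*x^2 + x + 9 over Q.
Gal(K/Q) = S_3 (symmetric group of order 6)

Compute the discriminant of x^3 + (-6)*x^2 + (1)*x + (9): Δ = 4649. Since Δ is not a rational square, the Galois group is not contained in A_3; it must be the full S_3 (irreducibility of the cubic rules out anything smaller).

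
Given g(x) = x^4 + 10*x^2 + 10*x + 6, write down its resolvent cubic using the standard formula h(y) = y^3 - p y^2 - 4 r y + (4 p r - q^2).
h(y) = y^3 - 10*y^2 - 24*y + 140

Identify coefficients: p = 10, q = 10, r = 6.
Plug into h(y) = y^3 - p y^2 - 4 r y + (4 p r - q^2):
  h(y) = y^3 - (10) y^2 - 4*(6) y + (4*(10)*(6) - (10)^2)
       = y^3 + (-10) y^2 + (-24) y + (140).
Simplifying: h(y) = y^3 - 10*y^2 - 24*y + 140.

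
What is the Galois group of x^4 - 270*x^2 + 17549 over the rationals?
Gal(K/Q) = V_4 (Klein four-group, Z/2Z × Z/2Z)

f factors as (x^2 - 109)(x^2 - 161), so the splitting field is K = Q(sqrt(109), sqrt(161)). The elements 109, 161, 17549 are all non-squares in Q, so sqrt(109) and sqrt(161) generate independent quadratic extensions. Thus [K:Q] = 4 and Gal(K/Q) is generated by the two order-2 automorphisms sqrt(109) ↦ -sqrt(109) and sqrt(161) ↦ -sqrt(161), giving V_4.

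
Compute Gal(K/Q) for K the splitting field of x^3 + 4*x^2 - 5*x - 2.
Gal(K/Q) = S_3 (symmetric group of order 6)

Compute the discriminant of x^3 + (4)*x^2 + (-5)*x + (-2): Δ = 2024. Since Δ is not a rational square, the Galois group is not contained in A_3; it must be the full S_3 (irreducibility of the cubic rules out anything smaller).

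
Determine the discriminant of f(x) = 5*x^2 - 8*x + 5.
Δ = -36

For a quadratic a x^2 + b x + c the discriminant is Δ = b^2 - 4ac = (-8)^2 - 4*(5)*(5) = 64 - (100) = -36.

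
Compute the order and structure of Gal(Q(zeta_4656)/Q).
|Gal(Q(zeta_4656)/Q)| = phi(4656) = 1536; group ≅ (Z/4656Z)^* ≅ Z/2Z × Z/2Z × Z/4Z × Z/96Z

The n-th cyclotomic polynomial Φ_4656(x) is the minimal polynomial of zeta_4656 over Q and has degree phi(4656) = 1536. So Q(zeta_4656) is a degree-1536 Galois extension with Galois group (Z/4656Z)^*. By CRT, (Z/4656Z)^* ≅ (Z/16Z)^* × (Z/3Z)^* × (Z/97Z)^*. Each prime-power unit group is (Z/16Z)^* ≅ Z/2Z × Z/4Z; (Z/3Z)^* ≅ Z/2Z; (Z/97Z)^* ≅ Z/96Z. Hence Gal(Q(zeta_4656)/Q) ≅ Z/2Z × Z/2Z × Z/4Z × Z/96Z.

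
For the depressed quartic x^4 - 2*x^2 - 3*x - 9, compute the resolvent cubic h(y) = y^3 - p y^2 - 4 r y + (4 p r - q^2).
h(y) = y^3 + 2*y^2 + 36*y + 63

Identify coefficients: p = -2, q = -3, r = -9.
Plug into h(y) = y^3 - p y^2 - 4 r y + (4 p r - q^2):
  h(y) = y^3 - (-2) y^2 - 4*(-9) y + (4*(-2)*(-9) - (-3)^2)
       = y^3 + (2) y^2 + (36) y + (63).
Simplifying: h(y) = y^3 + 2*y^2 + 36*y + 63.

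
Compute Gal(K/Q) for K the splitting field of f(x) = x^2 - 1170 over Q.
Gal(K/Q) = Z/2Z (cyclic of order 2)

x^2 - 1170 is irreducible over Q since 1170 is not a rational square. The splitting field Q(sqrt(1170)) has degree 2 over Q, and its unique nontrivial automorphism is sqrt(1170) ↦ -sqrt(1170). Hence Gal(Q(sqrt(1170))/Q) = Z/2Z.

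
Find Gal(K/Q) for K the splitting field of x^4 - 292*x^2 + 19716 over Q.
Gal(K/Q) = V_4 (Klein four-group, Z/2Z × Z/2Z)

f factors as (x^2 - 106)(x^2 - 186), so the splitting field is K = Q(sqrt(106), sqrt(186)). The elements 106, 186, 19716 are all non-squares in Q, so sqrt(106) and sqrt(186) generate independent quadratic extensions. Thus [K:Q] = 4 and Gal(K/Q) is generated by the two order-2 automorphisms sqrt(106) ↦ -sqrt(106) and sqrt(186) ↦ -sqrt(186), giving V_4.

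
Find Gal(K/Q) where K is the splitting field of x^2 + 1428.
Gal(K/Q) = Z/2Z (cyclic of order 2)

x^2 + 1428 is irreducible over Q since -1428 is not a rational square. The splitting field Q(sqrt(-1428)) has degree 2 over Q, and its unique nontrivial automorphism is sqrt(-1428) ↦ -sqrt(-1428). Hence Gal(Q(sqrt(-1428))/Q) = Z/2Z.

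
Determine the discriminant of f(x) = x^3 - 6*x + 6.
Δ = -108

For a depressed cubic x^3 + p x + q the discriminant is Δ = -4 p^3 - 27 q^2 = -4*(-6)^3 - 27*(6)^2 = 864 - 972 = -108.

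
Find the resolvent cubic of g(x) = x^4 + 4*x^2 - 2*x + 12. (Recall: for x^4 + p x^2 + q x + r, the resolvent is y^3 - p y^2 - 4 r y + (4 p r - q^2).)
h(y) = y^3 - 4*y^2 - 48*y + 188

Identify coefficients: p = 4, q = -2, r = 12.
Plug into h(y) = y^3 - p y^2 - 4 r y + (4 p r - q^2):
  h(y) = y^3 - (4) y^2 - 4*(12) y + (4*(4)*(12) - (-2)^2)
       = y^3 + (-4) y^2 + (-48) y + (188).
Simplifying: h(y) = y^3 - 4*y^2 - 48*y + 188.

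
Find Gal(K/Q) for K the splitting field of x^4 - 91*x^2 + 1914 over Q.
Gal(K/Q) = V_4 (Klein four-group, Z/2Z × Z/2Z)

f factors as (x^2 - 33)(x^2 - 58), so the splitting field is K = Q(sqrt(33), sqrt(58)). The elements 33, 58, 1914 are all non-squares in Q, so sqrt(33) and sqrt(58) generate independent quadratic extensions. Thus [K:Q] = 4 and Gal(K/Q) is generated by the two order-2 automorphisms sqrt(33) ↦ -sqrt(33) and sqrt(58) ↦ -sqrt(58), giving V_4.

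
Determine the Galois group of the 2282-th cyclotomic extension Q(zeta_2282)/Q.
|Gal(Q(zeta_2282)/Q)| = phi(2282) = 972; group ≅ (Z/2282Z)^* ≅ Z/6Z × Z/162Z

The n-th cyclotomic polynomial Φ_2282(x) is the minimal polynomial of zeta_2282 over Q and has degree phi(2282) = 972. So Q(zeta_2282) is a degree-972 Galois extension with Galois group (Z/2282Z)^*. By CRT, (Z/2282Z)^* ≅ (Z/2Z)^* × (Z/7Z)^* × (Z/163Z)^*. Each prime-power unit group is (Z/2Z)^* ≅ trivial group (order 1); (Z/7Z)^* ≅ Z/6Z; (Z/163Z)^* ≅ Z/162Z. Hence Gal(Q(zeta_2282)/Q) ≅ Z/6Z × Z/162Z.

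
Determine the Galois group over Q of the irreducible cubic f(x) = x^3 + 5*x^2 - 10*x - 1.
Gal(K/Q) = S_3 (symmetric group of order 6)

Compute the discriminant of x^3 + (5)*x^2 + (-10)*x + (-1): Δ = 7873. Since Δ is not a rational square, the Galois group is not contained in A_3; it must be the full S_3 (irreducibility of the cubic rules out anything smaller).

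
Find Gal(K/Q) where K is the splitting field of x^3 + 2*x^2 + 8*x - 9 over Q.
Gal(K/Q) = S_3 (symmetric group of order 6)

Compute the discriminant of x^3 + (2)*x^2 + (8)*x + (-9): Δ = -6283. Since Δ is not a rational square, the Galois group is not contained in A_3; it must be the full S_3 (irreducibility of the cubic rules out anything smaller).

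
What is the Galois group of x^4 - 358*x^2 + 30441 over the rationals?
Gal(K/Q) = V_4 (Klein four-group, Z/2Z × Z/2Z)

f factors as (x^2 - 219)(x^2 - 139), so the splitting field is K = Q(sqrt(219), sqrt(139)). The elements 219, 139, 30441 are all non-squares in Q, so sqrt(219) and sqrt(139) generate independent quadratic extensions. Thus [K:Q] = 4 and Gal(K/Q) is generated by the two order-2 automorphisms sqrt(219) ↦ -sqrt(219) and sqrt(139) ↦ -sqrt(139), giving V_4.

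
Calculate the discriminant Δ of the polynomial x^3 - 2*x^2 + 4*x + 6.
Δ = -1836

For x^3 + a x^2 + b x + c the discriminant is Δ = 18 a b c - 4 a^3 c + a^2 b^2 - 4 b^3 - 27 c^2.
Plug a = -2, b = 4, c = 6:
  18*(-2)*(4)*(6) - 4*(-2)^3*(6) + (-2)^2*(4)^2 - 4*(4)^3 - 27*(6)^2
  = -864 + (192) + 64 + (-256) + (-972)
  = -1836.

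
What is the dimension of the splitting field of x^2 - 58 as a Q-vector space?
[K:Q] = 2

The polynomial x^2 - 58 is irreducible over Q since 58 is not a perfect square. Its splitting field is Q(sqrt(58)), which has degree 2 over Q.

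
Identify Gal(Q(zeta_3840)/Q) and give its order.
|Gal(Q(zeta_3840)/Q)| = phi(3840) = 1024; group ≅ (Z/3840Z)^* ≅ Z/2Z × Z/2Z × Z/4Z × Z/64Z

The n-th cyclotomic polynomial Φ_3840(x) is the minimal polynomial of zeta_3840 over Q and has degree phi(3840) = 1024. So Q(zeta_3840) is a degree-1024 Galois extension with Galois group (Z/3840Z)^*. By CRT, (Z/3840Z)^* ≅ (Z/256Z)^* × (Z/3Z)^* × (Z/5Z)^*. Each prime-power unit group is (Z/256Z)^* ≅ Z/2Z × Z/64Z; (Z/3Z)^* ≅ Z/2Z; (Z/5Z)^* ≅ Z/4Z. Hence Gal(Q(zeta_3840)/Q) ≅ Z/2Z × Z/2Z × Z/4Z × Z/64Z.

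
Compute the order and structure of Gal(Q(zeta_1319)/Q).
|Gal(Q(zeta_1319)/Q)| = phi(1319) = 1318; group ≅ (Z/1319Z)^* ≅ Z/1318Z

The n-th cyclotomic polynomial Φ_1319(x) is the minimal polynomial of zeta_1319 over Q and has degree phi(1319) = 1318. So Q(zeta_1319) is a degree-1318 Galois extension with Galois group (Z/1319Z)^*. (Z/1319Z)^* is cyclic since 1319 is an odd prime power (or 4). Hence Gal(Q(zeta_1319)/Q) ≅ Z/1318Z.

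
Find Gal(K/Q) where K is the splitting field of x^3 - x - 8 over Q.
Gal(K/Q) = S_3 (symmetric group of order 6)

Compute the discriminant of x^3 + (0)*x^2 + (-1)*x + (-8): Δ = -1724. Since Δ is not a rational square, the Galois group is not contained in A_3; it must be the full S_3 (irreducibility of the cubic rules out anything smaller).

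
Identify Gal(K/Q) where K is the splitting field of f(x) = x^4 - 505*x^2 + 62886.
Gal(K/Q) = V_4 (Klein four-group, Z/2Z × Z/2Z)

f factors as (x^2 - 223)(x^2 - 282), so the splitting field is K = Q(sqrt(223), sqrt(282)). The elements 223, 282, 62886 are all non-squares in Q, so sqrt(223) and sqrt(282) generate independent quadratic extensions. Thus [K:Q] = 4 and Gal(K/Q) is generated by the two order-2 automorphisms sqrt(223) ↦ -sqrt(223) and sqrt(282) ↦ -sqrt(282), giving V_4.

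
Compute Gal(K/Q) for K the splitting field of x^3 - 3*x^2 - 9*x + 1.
Gal(K/Q) = S_3 (symmetric group of order 6)

Compute the discriminant of x^3 + (-3)*x^2 + (-9)*x + (1): Δ = 4212. Since Δ is not a rational square, the Galois group is not contained in A_3; it must be the full S_3 (irreducibility of the cubic rules out anything smaller).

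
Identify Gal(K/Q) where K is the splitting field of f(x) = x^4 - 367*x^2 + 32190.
Gal(K/Q) = V_4 (Klein four-group, Z/2Z × Z/2Z)

f factors as (x^2 - 145)(x^2 - 222), so the splitting field is K = Q(sqrt(145), sqrt(222)). The elements 145, 222, 32190 are all non-squares in Q, so sqrt(145) and sqrt(222) generate independent quadratic extensions. Thus [K:Q] = 4 and Gal(K/Q) is generated by the two order-2 automorphisms sqrt(145) ↦ -sqrt(145) and sqrt(222) ↦ -sqrt(222), giving V_4.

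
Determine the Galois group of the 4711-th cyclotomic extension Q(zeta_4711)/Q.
|Gal(Q(zeta_4711)/Q)| = phi(4711) = 4032; group ≅ (Z/4711Z)^* ≅ Z/6Z × Z/672Z

The n-th cyclotomic polynomial Φ_4711(x) is the minimal polynomial of zeta_4711 over Q and has degree phi(4711) = 4032. So Q(zeta_4711) is a degree-4032 Galois extension with Galois group (Z/4711Z)^*. By CRT, (Z/4711Z)^* ≅ (Z/7Z)^* × (Z/673Z)^*. Each prime-power unit group is (Z/7Z)^* ≅ Z/6Z; (Z/673Z)^* ≅ Z/672Z. Hence Gal(Q(zeta_4711)/Q) ≅ Z/6Z × Z/672Z.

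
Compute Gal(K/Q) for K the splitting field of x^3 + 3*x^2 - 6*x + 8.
Gal(K/Q) = S_3 (symmetric group of order 6)

Compute the discriminant of x^3 + (3)*x^2 + (-6)*x + (8): Δ = -3996. Since Δ is not a rational square, the Galois group is not contained in A_3; it must be the full S_3 (irreducibility of the cubic rules out anything smaller).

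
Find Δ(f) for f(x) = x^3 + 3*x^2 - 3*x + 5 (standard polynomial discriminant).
Δ = -1836

For x^3 + a x^2 + b x + c the discriminant is Δ = 18 a b c - 4 a^3 c + a^2 b^2 - 4 b^3 - 27 c^2.
Plug a = 3, b = -3, c = 5:
  18*(3)*(-3)*(5) - 4*(3)^3*(5) + (3)^2*(-3)^2 - 4*(-3)^3 - 27*(5)^2
  = -810 + (-540) + 81 + (108) + (-675)
  = -1836.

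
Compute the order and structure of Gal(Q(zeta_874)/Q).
|Gal(Q(zeta_874)/Q)| = phi(874) = 396; group ≅ (Z/874Z)^* ≅ Z/18Z × Z/22Z

The n-th cyclotomic polynomial Φ_874(x) is the minimal polynomial of zeta_874 over Q and has degree phi(874) = 396. So Q(zeta_874) is a degree-396 Galois extension with Galois group (Z/874Z)^*. By CRT, (Z/874Z)^* ≅ (Z/2Z)^* × (Z/19Z)^* × (Z/23Z)^*. Each prime-power unit group is (Z/2Z)^* ≅ trivial group (order 1); (Z/19Z)^* ≅ Z/18Z; (Z/23Z)^* ≅ Z/22Z. Hence Gal(Q(zeta_874)/Q) ≅ Z/18Z × Z/22Z.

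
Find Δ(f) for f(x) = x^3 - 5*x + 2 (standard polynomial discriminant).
Δ = 392

For a depressed cubic x^3 + p x + q the discriminant is Δ = -4 p^3 - 27 q^2 = -4*(-5)^3 - 27*(2)^2 = 500 - 108 = 392.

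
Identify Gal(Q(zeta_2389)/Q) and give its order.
|Gal(Q(zeta_2389)/Q)| = phi(2389) = 2388; group ≅ (Z/2389Z)^* ≅ Z/2388Z

The n-th cyclotomic polynomial Φ_2389(x) is the minimal polynomial of zeta_2389 over Q and has degree phi(2389) = 2388. So Q(zeta_2389) is a degree-2388 Galois extension with Galois group (Z/2389Z)^*. (Z/2389Z)^* is cyclic since 2389 is an odd prime power (or 4). Hence Gal(Q(zeta_2389)/Q) ≅ Z/2388Z.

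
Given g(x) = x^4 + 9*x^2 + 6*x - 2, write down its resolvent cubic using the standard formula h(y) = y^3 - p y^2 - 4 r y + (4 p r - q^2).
h(y) = y^3 - 9*y^2 + 8*y - 108

Identify coefficients: p = 9, q = 6, r = -2.
Plug into h(y) = y^3 - p y^2 - 4 r y + (4 p r - q^2):
  h(y) = y^3 - (9) y^2 - 4*(-2) y + (4*(9)*(-2) - (6)^2)
       = y^3 + (-9) y^2 + (8) y + (-108).
Simplifying: h(y) = y^3 - 9*y^2 + 8*y - 108.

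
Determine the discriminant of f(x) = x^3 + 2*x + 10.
Δ = -2732

For a depressed cubic x^3 + p x + q the discriminant is Δ = -4 p^3 - 27 q^2 = -4*(2)^3 - 27*(10)^2 = -32 - 2700 = -2732.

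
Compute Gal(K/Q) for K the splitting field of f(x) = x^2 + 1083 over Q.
Gal(K/Q) = Z/2Z (cyclic of order 2)

x^2 + 1083 is irreducible over Q since -1083 is not a rational square. The splitting field Q(sqrt(-1083)) has degree 2 over Q, and its unique nontrivial automorphism is sqrt(-1083) ↦ -sqrt(-1083). Hence Gal(Q(sqrt(-1083))/Q) = Z/2Z.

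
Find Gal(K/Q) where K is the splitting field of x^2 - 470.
Gal(K/Q) = Z/2Z (cyclic of order 2)

x^2 - 470 is irreducible over Q since 470 is not a rational square. The splitting field Q(sqrt(470)) has degree 2 over Q, and its unique nontrivial automorphism is sqrt(470) ↦ -sqrt(470). Hence Gal(Q(sqrt(470))/Q) = Z/2Z.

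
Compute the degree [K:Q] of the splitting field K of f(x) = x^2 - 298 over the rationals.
[K:Q] = 2

The polynomial x^2 - 298 is irreducible over Q since 298 is not a perfect square. Its splitting field is Q(sqrt(298)), which has degree 2 over Q.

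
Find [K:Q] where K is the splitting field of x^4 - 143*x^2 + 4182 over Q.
[K:Q] = 4

f factors as (x^2 - 41)(x^2 - 102); the splitting field is K = Q(sqrt(41), sqrt(102)). Since 41, 102, and 4182 are all non-squares in Q, the three subfields Q(sqrt(41)), Q(sqrt(102)), Q(sqrt(4182)) are distinct degree-2 extensions, so [K:Q] = 4 (Klein four Galois group).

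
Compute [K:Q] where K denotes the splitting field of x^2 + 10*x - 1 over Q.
[K:Q] = 2

The discriminant of x^2 + (10)*x + (-1) is b^2 - 4c = 100 - (-4) = 104. Since 104 is not a perfect square in Q, the polynomial is irreducible over Q. Its two roots generate a degree-2 extension, so [K:Q] = 2.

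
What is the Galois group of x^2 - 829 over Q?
Gal(K/Q) = Z/2Z (cyclic of order 2)

x^2 - 829 is irreducible over Q since 829 is not a rational square. The splitting field Q(sqrt(829)) has degree 2 over Q, and its unique nontrivial automorphism is sqrt(829) ↦ -sqrt(829). Hence Gal(Q(sqrt(829))/Q) = Z/2Z.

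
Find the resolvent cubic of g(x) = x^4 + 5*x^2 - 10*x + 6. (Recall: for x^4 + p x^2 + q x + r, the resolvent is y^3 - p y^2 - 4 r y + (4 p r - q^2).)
h(y) = y^3 - 5*y^2 - 24*y + 20

Identify coefficients: p = 5, q = -10, r = 6.
Plug into h(y) = y^3 - p y^2 - 4 r y + (4 p r - q^2):
  h(y) = y^3 - (5) y^2 - 4*(6) y + (4*(5)*(6) - (-10)^2)
       = y^3 + (-5) y^2 + (-24) y + (20).
Simplifying: h(y) = y^3 - 5*y^2 - 24*y + 20.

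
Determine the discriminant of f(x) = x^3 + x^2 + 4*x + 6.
Δ = -804

For x^3 + a x^2 + b x + c the discriminant is Δ = 18 a b c - 4 a^3 c + a^2 b^2 - 4 b^3 - 27 c^2.
Plug a = 1, b = 4, c = 6:
  18*(1)*(4)*(6) - 4*(1)^3*(6) + (1)^2*(4)^2 - 4*(4)^3 - 27*(6)^2
  = 432 + (-24) + 16 + (-256) + (-972)
  = -804.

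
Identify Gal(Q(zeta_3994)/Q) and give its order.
|Gal(Q(zeta_3994)/Q)| = phi(3994) = 1996; group ≅ (Z/3994Z)^* ≅ Z/1996Z

The n-th cyclotomic polynomial Φ_3994(x) is the minimal polynomial of zeta_3994 over Q and has degree phi(3994) = 1996. So Q(zeta_3994) is a degree-1996 Galois extension with Galois group (Z/3994Z)^*. By CRT, (Z/3994Z)^* ≅ (Z/2Z)^* × (Z/1997Z)^*. Each prime-power unit group is (Z/2Z)^* ≅ trivial group (order 1); (Z/1997Z)^* ≅ Z/1996Z. Hence Gal(Q(zeta_3994)/Q) ≅ Z/1996Z.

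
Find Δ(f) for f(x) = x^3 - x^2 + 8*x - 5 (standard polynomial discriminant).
Δ = -1959

For x^3 + a x^2 + b x + c the discriminant is Δ = 18 a b c - 4 a^3 c + a^2 b^2 - 4 b^3 - 27 c^2.
Plug a = -1, b = 8, c = -5:
  18*(-1)*(8)*(-5) - 4*(-1)^3*(-5) + (-1)^2*(8)^2 - 4*(8)^3 - 27*(-5)^2
  = 720 + (-20) + 64 + (-2048) + (-675)
  = -1959.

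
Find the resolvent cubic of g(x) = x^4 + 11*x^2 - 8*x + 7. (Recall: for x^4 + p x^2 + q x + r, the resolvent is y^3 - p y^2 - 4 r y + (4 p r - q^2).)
h(y) = y^3 - 11*y^2 - 28*y + 244

Identify coefficients: p = 11, q = -8, r = 7.
Plug into h(y) = y^3 - p y^2 - 4 r y + (4 p r - q^2):
  h(y) = y^3 - (11) y^2 - 4*(7) y + (4*(11)*(7) - (-8)^2)
       = y^3 + (-11) y^2 + (-28) y + (244).
Simplifying: h(y) = y^3 - 11*y^2 - 28*y + 244.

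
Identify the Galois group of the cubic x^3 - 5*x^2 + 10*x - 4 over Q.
Gal(K/Q) = S_3 (symmetric group of order 6)

Compute the discriminant of x^3 + (-5)*x^2 + (10)*x + (-4): Δ = -332. Since Δ is not a rational square, the Galois group is not contained in A_3; it must be the full S_3 (irreducibility of the cubic rules out anything smaller).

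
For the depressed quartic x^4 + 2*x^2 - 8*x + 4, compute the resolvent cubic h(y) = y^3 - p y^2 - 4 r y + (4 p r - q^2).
h(y) = y^3 - 2*y^2 - 16*y - 32

Identify coefficients: p = 2, q = -8, r = 4.
Plug into h(y) = y^3 - p y^2 - 4 r y + (4 p r - q^2):
  h(y) = y^3 - (2) y^2 - 4*(4) y + (4*(2)*(4) - (-8)^2)
       = y^3 + (-2) y^2 + (-16) y + (-32).
Simplifying: h(y) = y^3 - 2*y^2 - 16*y - 32.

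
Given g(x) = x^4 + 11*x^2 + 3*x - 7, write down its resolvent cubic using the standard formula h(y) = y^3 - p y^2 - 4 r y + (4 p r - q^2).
h(y) = y^3 - 11*y^2 + 28*y - 317

Identify coefficients: p = 11, q = 3, r = -7.
Plug into h(y) = y^3 - p y^2 - 4 r y + (4 p r - q^2):
  h(y) = y^3 - (11) y^2 - 4*(-7) y + (4*(11)*(-7) - (3)^2)
       = y^3 + (-11) y^2 + (28) y + (-317).
Simplifying: h(y) = y^3 - 11*y^2 + 28*y - 317.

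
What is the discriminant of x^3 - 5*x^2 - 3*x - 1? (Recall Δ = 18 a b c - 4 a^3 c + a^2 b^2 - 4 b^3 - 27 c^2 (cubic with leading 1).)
Δ = -464

For x^3 + a x^2 + b x + c the discriminant is Δ = 18 a b c - 4 a^3 c + a^2 b^2 - 4 b^3 - 27 c^2.
Plug a = -5, b = -3, c = -1:
  18*(-5)*(-3)*(-1) - 4*(-5)^3*(-1) + (-5)^2*(-3)^2 - 4*(-3)^3 - 27*(-1)^2
  = -270 + (-500) + 225 + (108) + (-27)
  = -464.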